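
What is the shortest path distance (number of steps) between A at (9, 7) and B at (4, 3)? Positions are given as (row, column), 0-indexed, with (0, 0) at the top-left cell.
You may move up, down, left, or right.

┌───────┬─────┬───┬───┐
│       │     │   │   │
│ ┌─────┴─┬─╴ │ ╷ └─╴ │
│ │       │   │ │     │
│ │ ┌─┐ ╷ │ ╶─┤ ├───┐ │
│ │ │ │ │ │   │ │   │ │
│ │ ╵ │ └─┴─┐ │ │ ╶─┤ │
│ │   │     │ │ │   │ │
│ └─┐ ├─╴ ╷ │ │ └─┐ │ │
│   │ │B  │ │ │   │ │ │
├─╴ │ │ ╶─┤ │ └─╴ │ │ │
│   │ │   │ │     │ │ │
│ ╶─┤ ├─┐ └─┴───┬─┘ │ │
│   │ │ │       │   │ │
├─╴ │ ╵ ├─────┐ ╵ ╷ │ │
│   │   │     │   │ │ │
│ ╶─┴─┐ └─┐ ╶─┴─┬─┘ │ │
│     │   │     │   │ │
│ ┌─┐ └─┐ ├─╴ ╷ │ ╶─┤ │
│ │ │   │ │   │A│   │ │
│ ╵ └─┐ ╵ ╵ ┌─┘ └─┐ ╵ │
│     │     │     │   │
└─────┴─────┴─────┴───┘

Finding path from (9, 7) to (4, 3):
Path: (9,7) → (8,7) → (8,6) → (9,6) → (9,5) → (10,5) → (10,4) → (9,4) → (8,4) → (8,3) → (7,3) → (7,2) → (6,2) → (5,2) → (4,2) → (3,2) → (3,1) → (2,1) → (1,1) → (1,2) → (1,3) → (2,3) → (3,3) → (3,4) → (4,4) → (4,3)
Distance: 25 steps

Solution:

┌───────┬─────┬───┬───┐
│       │     │   │   │
│ ┌─────┴─┬─╴ │ ╷ └─╴ │
│ │↱ → ↓  │   │ │     │
│ │ ┌─┐ ╷ │ ╶─┤ ├───┐ │
│ │↑│ │↓│ │   │ │   │ │
│ │ ╵ │ └─┴─┐ │ │ ╶─┤ │
│ │↑ ↰│↳ ↓  │ │ │   │ │
│ └─┐ ├─╴ ╷ │ │ └─┐ │ │
│   │↑│B ↲│ │ │   │ │ │
├─╴ │ │ ╶─┤ │ └─╴ │ │ │
│   │↑│   │ │     │ │ │
│ ╶─┤ ├─┐ └─┴───┬─┘ │ │
│   │↑│ │       │   │ │
├─╴ │ ╵ ├─────┐ ╵ ╷ │ │
│   │↑ ↰│     │   │ │ │
│ ╶─┴─┐ └─┐ ╶─┴─┬─┘ │ │
│     │↑ ↰│  ↓ ↰│   │ │
│ ┌─┐ └─┐ ├─╴ ╷ │ ╶─┤ │
│ │ │   │↑│↓ ↲│A│   │ │
│ ╵ └─┐ ╵ ╵ ┌─┘ └─┐ ╵ │
│     │  ↑ ↲│     │   │
└─────┴─────┴─────┴───┘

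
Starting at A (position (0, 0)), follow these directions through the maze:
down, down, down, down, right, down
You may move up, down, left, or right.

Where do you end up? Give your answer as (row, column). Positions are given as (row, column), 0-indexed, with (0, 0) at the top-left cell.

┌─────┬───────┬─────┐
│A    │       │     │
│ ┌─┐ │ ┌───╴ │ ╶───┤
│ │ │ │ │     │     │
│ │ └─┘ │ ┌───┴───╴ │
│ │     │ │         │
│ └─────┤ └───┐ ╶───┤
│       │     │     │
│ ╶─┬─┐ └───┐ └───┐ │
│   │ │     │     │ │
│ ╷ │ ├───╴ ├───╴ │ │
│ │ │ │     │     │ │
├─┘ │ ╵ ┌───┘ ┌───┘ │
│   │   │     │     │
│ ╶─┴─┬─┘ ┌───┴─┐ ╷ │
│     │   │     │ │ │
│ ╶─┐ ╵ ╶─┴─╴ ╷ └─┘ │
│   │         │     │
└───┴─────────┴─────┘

Following directions step by step:
Start: (0, 0)
  down: (0, 0) → (1, 0)
  down: (1, 0) → (2, 0)
  down: (2, 0) → (3, 0)
  down: (3, 0) → (4, 0)
  right: (4, 0) → (4, 1)
  down: (4, 1) → (5, 1)
Final position: (5, 1)

Path taken:

┌─────┬───────┬─────┐
│A    │       │     │
│ ┌─┐ │ ┌───╴ │ ╶───┤
│↓│ │ │ │     │     │
│ │ └─┘ │ ┌───┴───╴ │
│↓│     │ │         │
│ └─────┤ └───┐ ╶───┤
│↓      │     │     │
│ ╶─┬─┐ └───┐ └───┐ │
│↳ ↓│ │     │     │ │
│ ╷ │ ├───╴ ├───╴ │ │
│ │B│ │     │     │ │
├─┘ │ ╵ ┌───┘ ┌───┘ │
│   │   │     │     │
│ ╶─┴─┬─┘ ┌───┴─┐ ╷ │
│     │   │     │ │ │
│ ╶─┐ ╵ ╶─┴─╴ ╷ └─┘ │
│   │         │     │
└───┴─────────┴─────┘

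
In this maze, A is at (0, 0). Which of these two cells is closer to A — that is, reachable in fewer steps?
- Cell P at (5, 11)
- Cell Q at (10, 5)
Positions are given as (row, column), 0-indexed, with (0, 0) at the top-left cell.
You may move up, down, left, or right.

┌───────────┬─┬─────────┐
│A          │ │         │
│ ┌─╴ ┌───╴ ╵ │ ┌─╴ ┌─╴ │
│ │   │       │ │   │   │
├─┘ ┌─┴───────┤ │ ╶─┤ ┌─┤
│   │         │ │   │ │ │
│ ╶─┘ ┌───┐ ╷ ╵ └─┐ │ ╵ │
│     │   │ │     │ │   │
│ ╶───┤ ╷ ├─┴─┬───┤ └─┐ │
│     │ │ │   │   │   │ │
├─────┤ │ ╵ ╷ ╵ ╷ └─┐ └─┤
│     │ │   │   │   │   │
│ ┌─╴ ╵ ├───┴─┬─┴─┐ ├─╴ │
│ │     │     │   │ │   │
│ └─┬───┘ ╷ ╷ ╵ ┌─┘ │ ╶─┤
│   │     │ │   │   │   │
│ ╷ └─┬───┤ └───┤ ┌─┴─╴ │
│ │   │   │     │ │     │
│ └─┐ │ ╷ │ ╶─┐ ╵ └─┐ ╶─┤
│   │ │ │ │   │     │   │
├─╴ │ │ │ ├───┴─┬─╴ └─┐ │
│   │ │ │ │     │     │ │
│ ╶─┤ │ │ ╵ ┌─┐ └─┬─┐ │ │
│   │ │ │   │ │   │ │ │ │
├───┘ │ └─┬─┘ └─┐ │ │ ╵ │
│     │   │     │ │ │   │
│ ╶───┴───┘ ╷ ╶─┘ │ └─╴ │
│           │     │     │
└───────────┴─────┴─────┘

Shortest path A → P at (5, 11): 30 steps
Shortest path A → Q at (10, 5): 99 steps

P is closer (30 steps vs 99 steps).

Path to P:

┌───────────┬─┬─────────┐
│A → ↓      │ │↱ → ↓    │
│ ┌─╴ ┌───╴ ╵ │ ┌─╴ ┌─╴ │
│ │↓ ↲│       │↑│↓ ↲│   │
├─┘ ┌─┴───────┤ │ ╶─┤ ┌─┤
│↓ ↲│↱ → → → ↓│↑│↳ ↓│ │ │
│ ╶─┘ ┌───┐ ╷ ╵ └─┐ │ ╵ │
│↳ → ↑│   │ │↳ ↑  │↓│   │
│ ╶───┤ ╷ ├─┴─┬───┤ └─┐ │
│     │ │ │   │   │↳ ↓│ │
├─────┤ │ ╵ ╷ ╵ ╷ └─┐ └─┤
│     │ │   │   │   │↳ P│
│ ┌─╴ ╵ ├───┴─┬─┴─┐ ├─╴ │
│ │     │     │   │ │   │
│ └─┬───┘ ╷ ╷ ╵ ┌─┘ │ ╶─┤
│   │     │ │   │   │   │
│ ╷ └─┬───┤ └───┤ ┌─┴─╴ │
│ │   │   │     │ │     │
│ └─┐ │ ╷ │ ╶─┐ ╵ └─┐ ╶─┤
│   │ │ │ │   │     │   │
├─╴ │ │ │ ├───┴─┬─╴ └─┐ │
│   │ │ │ │     │     │ │
│ ╶─┤ │ │ ╵ ┌─┐ └─┬─┐ │ │
│   │ │ │   │ │   │ │ │ │
├───┘ │ └─┬─┘ └─┐ │ │ ╵ │
│     │   │     │ │ │   │
│ ╶───┴───┘ ╷ ╶─┘ │ └─╴ │
│           │     │     │
└───────────┴─────┴─────┘

Path to Q:

┌───────────┬─┬─────────┐
│A → ↓      │ │↱ → ↓    │
│ ┌─╴ ┌───╴ ╵ │ ┌─╴ ┌─╴ │
│ │↓ ↲│       │↑│↓ ↲│   │
├─┘ ┌─┴───────┤ │ ╶─┤ ┌─┤
│↓ ↲│↱ → → → ↓│↑│↳ ↓│ │ │
│ ╶─┘ ┌───┐ ╷ ╵ └─┐ │ ╵ │
│↳ → ↑│↓ ↰│ │↳ ↑  │↓│   │
│ ╶───┤ ╷ ├─┴─┬───┤ └─┐ │
│     │↓│↑│↓ ↰│↓ ↰│↳ ↓│ │
├─────┤ │ ╵ ╷ ╵ ╷ └─┐ └─┤
│↓ ← ↰│↓│↑ ↲│↑ ↲│↑ ↰│↳ ↓│
│ ┌─╴ ╵ ├───┴─┬─┴─┐ ├─╴ │
│↓│  ↑ ↲│     │   │↑│↓ ↲│
│ └─┬───┘ ╷ ╷ ╵ ┌─┘ │ ╶─┤
│↳ ↓│     │ │   │↱ ↑│↳ ↓│
│ ╷ └─┬───┤ └───┤ ┌─┴─╴ │
│ │↳ ↓│   │     │↑│  ↓ ↲│
│ └─┐ │ ╷ │ ╶─┐ ╵ └─┐ ╶─┤
│   │↓│ │ │   │  ↑ ↰│↳ ↓│
├─╴ │ │ │ ├───┴─┬─╴ └─┐ │
│   │↓│ │ │Q ← ↰│  ↑ ↰│↓│
│ ╶─┤ │ │ ╵ ┌─┐ └─┬─┐ │ │
│   │↓│ │   │ │↑ ↰│ │↑│↓│
├───┘ │ └─┬─┘ └─┐ │ │ ╵ │
│↓ ← ↲│   │↱ ↓  │↑│ │↑ ↲│
│ ╶───┴───┘ ╷ ╶─┘ │ └─╴ │
│↳ → → → → ↑│↳ → ↑│     │
└───────────┴─────┴─────┘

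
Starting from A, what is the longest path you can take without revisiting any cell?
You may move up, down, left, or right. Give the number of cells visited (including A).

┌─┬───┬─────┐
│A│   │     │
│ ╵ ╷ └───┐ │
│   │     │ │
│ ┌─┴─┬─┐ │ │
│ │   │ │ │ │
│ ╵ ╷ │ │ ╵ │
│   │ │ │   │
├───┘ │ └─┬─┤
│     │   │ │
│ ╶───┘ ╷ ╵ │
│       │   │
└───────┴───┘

Finding longest simple path using DFS:
Start: (0, 0)
Longest path visits 20 cells
Path: A → down → down → down → right → up → right → down → down → left → left → down → right → right → right → up → right → down → right → up

Solution:

┌─┬───┬─────┐
│A│   │     │
│ ╵ ╷ └───┐ │
│↓  │     │ │
│ ┌─┴─┬─┐ │ │
│↓│↱ ↓│ │ │ │
│ ╵ ╷ │ │ ╵ │
│↳ ↑│↓│ │   │
├───┘ │ └─┬─┤
│↓ ← ↲│↱ ↓│B│
│ ╶───┘ ╷ ╵ │
│↳ → → ↑│↳ ↑│
└───────┴───┘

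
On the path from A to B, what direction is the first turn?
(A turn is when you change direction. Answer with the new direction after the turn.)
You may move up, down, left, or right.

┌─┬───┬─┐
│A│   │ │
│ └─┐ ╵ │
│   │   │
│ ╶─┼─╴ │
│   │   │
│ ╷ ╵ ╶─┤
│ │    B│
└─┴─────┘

Directions: down, down, right, down, right, right
First turn direction: right

Solution:

┌─┬───┬─┐
│A│   │ │
│ └─┐ ╵ │
│↓  │   │
│ ╶─┼─╴ │
│↳ ↓│   │
│ ╷ ╵ ╶─┤
│ │↳ → B│
└─┴─────┘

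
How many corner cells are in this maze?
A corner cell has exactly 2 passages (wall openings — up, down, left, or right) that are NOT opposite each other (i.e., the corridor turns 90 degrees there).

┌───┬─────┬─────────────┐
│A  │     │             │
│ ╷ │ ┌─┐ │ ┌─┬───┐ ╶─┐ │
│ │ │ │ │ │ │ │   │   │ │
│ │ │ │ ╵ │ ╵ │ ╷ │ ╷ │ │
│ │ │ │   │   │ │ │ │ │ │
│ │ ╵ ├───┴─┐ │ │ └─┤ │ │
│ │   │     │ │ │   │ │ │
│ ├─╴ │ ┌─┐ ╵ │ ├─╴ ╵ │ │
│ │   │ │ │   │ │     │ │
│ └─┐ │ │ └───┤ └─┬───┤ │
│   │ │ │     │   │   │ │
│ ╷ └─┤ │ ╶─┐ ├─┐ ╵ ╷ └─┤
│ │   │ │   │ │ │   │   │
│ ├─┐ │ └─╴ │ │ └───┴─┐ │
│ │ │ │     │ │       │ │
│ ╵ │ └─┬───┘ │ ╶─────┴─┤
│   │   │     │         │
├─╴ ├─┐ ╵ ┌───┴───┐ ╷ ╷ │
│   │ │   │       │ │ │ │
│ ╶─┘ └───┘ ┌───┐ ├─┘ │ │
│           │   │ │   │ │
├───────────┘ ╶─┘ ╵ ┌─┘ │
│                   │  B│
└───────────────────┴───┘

Counting corner cells (2 non-opposite passages):
Total corners: 56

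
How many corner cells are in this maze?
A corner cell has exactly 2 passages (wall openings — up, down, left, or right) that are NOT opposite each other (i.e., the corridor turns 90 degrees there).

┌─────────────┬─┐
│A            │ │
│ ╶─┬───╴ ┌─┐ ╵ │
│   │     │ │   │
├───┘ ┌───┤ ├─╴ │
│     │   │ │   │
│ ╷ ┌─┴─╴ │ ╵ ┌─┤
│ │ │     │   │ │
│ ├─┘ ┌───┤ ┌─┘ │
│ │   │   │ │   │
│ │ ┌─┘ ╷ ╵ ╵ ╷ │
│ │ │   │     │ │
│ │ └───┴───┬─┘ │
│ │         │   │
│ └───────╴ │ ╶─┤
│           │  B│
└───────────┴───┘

Counting corner cells (2 non-opposite passages):
Total corners: 29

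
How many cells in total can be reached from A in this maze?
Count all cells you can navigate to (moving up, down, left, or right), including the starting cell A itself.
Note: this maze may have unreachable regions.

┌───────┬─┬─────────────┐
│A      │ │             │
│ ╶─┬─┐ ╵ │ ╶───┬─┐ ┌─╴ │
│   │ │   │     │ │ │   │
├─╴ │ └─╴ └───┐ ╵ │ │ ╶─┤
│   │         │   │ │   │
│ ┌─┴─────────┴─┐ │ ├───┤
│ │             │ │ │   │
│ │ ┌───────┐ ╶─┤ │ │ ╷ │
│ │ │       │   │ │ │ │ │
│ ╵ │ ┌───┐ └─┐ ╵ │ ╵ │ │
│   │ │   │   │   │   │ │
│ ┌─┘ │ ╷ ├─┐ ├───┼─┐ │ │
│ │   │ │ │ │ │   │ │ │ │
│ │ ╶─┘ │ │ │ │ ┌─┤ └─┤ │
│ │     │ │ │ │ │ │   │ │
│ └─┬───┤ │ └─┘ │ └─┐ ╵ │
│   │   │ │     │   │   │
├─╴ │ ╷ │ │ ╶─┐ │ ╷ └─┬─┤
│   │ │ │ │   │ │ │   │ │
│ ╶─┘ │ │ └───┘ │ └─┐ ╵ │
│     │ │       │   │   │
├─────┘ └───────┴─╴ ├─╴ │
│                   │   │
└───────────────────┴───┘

Using BFS/flood-fill to find all reachable cells from A:
Maze size: 12 × 12 = 144 total cells
36 cell(s) are walled off and cannot be reached from A.
Reachable cells: 108

Reachable region (· marks reachable cells):

┌───────┬─┬─────────────┐
│A · · ·│·│· · · · · · ·│
│ ╶─┬─┐ ╵ │ ╶───┬─┐ ┌─╴ │
│· ·│·│· ·│· · ·│·│·│· ·│
├─╴ │ └─╴ └───┐ ╵ │ │ ╶─┤
│· ·│· · · · ·│· ·│·│· ·│
│ ┌─┴─────────┴─┐ │ ├───┤
│·│· · · · · · ·│·│·│· ·│
│ │ ┌───────┐ ╶─┤ │ │ ╷ │
│·│·│       │· ·│·│·│·│·│
│ ╵ │ ┌───┐ └─┐ ╵ │ ╵ │ │
│· ·│ │   │   │· ·│· ·│·│
│ ┌─┘ │ ╷ ├─┐ ├───┼─┐ │ │
│·│   │ │ │ │ │   │·│·│·│
│ │ ╶─┘ │ │ │ │ ┌─┤ └─┤ │
│·│     │ │ │ │ │·│· ·│·│
│ └─┬───┤ │ └─┘ │ └─┐ ╵ │
│· ·│· ·│ │     │· ·│· ·│
├─╴ │ ╷ │ │ ╶─┐ │ ╷ └─┬─┤
│· ·│·│·│ │   │ │·│· ·│·│
│ ╶─┘ │ │ └───┘ │ └─┐ ╵ │
│· · ·│·│       │· ·│· ·│
├─────┘ └───────┴─╴ ├─╴ │
│· · · · · · · · · ·│· ·│
└───────────────────┴───┘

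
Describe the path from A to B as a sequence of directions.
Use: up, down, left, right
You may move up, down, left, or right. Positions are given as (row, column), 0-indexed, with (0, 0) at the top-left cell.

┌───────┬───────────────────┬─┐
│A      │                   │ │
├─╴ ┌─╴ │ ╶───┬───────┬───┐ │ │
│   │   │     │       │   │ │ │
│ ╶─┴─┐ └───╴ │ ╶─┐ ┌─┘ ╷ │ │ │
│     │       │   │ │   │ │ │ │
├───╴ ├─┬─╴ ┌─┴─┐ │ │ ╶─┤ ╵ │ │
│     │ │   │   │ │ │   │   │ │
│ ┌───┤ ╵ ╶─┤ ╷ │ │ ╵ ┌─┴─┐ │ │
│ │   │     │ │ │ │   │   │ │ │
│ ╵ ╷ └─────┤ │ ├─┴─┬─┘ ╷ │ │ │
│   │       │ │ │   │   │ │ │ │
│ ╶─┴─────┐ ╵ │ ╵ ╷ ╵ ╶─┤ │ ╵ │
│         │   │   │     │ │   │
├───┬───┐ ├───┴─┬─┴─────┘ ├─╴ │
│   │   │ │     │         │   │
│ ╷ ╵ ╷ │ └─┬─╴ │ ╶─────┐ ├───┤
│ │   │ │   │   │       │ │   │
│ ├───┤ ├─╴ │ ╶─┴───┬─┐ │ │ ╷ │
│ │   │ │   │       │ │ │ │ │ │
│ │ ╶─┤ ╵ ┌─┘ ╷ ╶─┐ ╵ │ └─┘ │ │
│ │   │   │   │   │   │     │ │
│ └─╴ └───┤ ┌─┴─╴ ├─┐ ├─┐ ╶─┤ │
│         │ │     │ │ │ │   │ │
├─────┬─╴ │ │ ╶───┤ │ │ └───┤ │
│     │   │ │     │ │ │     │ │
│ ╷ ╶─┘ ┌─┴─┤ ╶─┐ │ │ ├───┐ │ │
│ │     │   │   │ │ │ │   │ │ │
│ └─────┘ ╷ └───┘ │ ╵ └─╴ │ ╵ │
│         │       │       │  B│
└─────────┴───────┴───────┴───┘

Finding the path and converting it to directions:
Path through cells: (0,0) → (0,1) → (1,1) → (1,0) → (2,0) → (2,1) → (2,2) → (3,2) → (3,1) → (3,0) → (4,0) → (5,0) → (5,1) → (4,1) → (4,2) → (5,2) → (5,3) → (5,4) → (5,5) → (6,5) → (6,6) → (5,6) → (4,6) → (3,6) → (3,7) → (4,7) → (5,7) → (6,7) → (6,8) → (5,8) → (5,9) → (6,9) → (6,10) → (5,10) → (5,11) → (4,11) → (4,12) → (5,12) → (6,12) → (7,12) → (7,11) → (7,10) → (7,9) → (7,8) → (8,8) → (8,9) → (8,10) → (8,11) → (9,11) → (10,11) → (10,12) → (10,13) → (9,13) → (8,13) → (8,14) → (9,14) → (10,14) → (11,14) → (12,14) → (13,14) → (14,14)
Directions: right, down, left, down, right, right, down, left, left, down, down, right, up, right, down, right, right, right, down, right, up, up, up, right, down, down, down, right, up, right, down, right, up, right, up, right, down, down, down, left, left, left, left, down, right, right, right, down, down, right, right, up, up, right, down, down, down, down, down, down

Solution:

┌───────┬───────────────────┬─┐
│A ↓    │                   │ │
├─╴ ┌─╴ │ ╶───┬───────┬───┐ │ │
│↓ ↲│   │     │       │   │ │ │
│ ╶─┴─┐ └───╴ │ ╶─┐ ┌─┘ ╷ │ │ │
│↳ → ↓│       │   │ │   │ │ │ │
├───╴ ├─┬─╴ ┌─┴─┐ │ │ ╶─┤ ╵ │ │
│↓ ← ↲│ │   │↱ ↓│ │ │   │   │ │
│ ┌───┤ ╵ ╶─┤ ╷ │ │ ╵ ┌─┴─┐ │ │
│↓│↱ ↓│     │↑│↓│ │   │↱ ↓│ │ │
│ ╵ ╷ └─────┤ │ ├─┴─┬─┘ ╷ │ │ │
│↳ ↑│↳ → → ↓│↑│↓│↱ ↓│↱ ↑│↓│ │ │
│ ╶─┴─────┐ ╵ │ ╵ ╷ ╵ ╶─┤ │ ╵ │
│         │↳ ↑│↳ ↑│↳ ↑  │↓│   │
├───┬───┐ ├───┴─┬─┴─────┘ ├─╴ │
│   │   │ │     │↓ ← ← ← ↲│   │
│ ╷ ╵ ╷ │ └─┬─╴ │ ╶─────┐ ├───┤
│ │   │ │   │   │↳ → → ↓│ │↱ ↓│
│ ├───┤ ├─╴ │ ╶─┴───┬─┐ │ │ ╷ │
│ │   │ │   │       │ │↓│ │↑│↓│
│ │ ╶─┤ ╵ ┌─┘ ╷ ╶─┐ ╵ │ └─┘ │ │
│ │   │   │   │   │   │↳ → ↑│↓│
│ └─╴ └───┤ ┌─┴─╴ ├─┐ ├─┐ ╶─┤ │
│         │ │     │ │ │ │   │↓│
├─────┬─╴ │ │ ╶───┤ │ │ └───┤ │
│     │   │ │     │ │ │     │↓│
│ ╷ ╶─┘ ┌─┴─┤ ╶─┐ │ │ ├───┐ │ │
│ │     │   │   │ │ │ │   │ │↓│
│ └─────┘ ╷ └───┘ │ ╵ └─╴ │ ╵ │
│         │       │       │  B│
└─────────┴───────┴───────┴───┘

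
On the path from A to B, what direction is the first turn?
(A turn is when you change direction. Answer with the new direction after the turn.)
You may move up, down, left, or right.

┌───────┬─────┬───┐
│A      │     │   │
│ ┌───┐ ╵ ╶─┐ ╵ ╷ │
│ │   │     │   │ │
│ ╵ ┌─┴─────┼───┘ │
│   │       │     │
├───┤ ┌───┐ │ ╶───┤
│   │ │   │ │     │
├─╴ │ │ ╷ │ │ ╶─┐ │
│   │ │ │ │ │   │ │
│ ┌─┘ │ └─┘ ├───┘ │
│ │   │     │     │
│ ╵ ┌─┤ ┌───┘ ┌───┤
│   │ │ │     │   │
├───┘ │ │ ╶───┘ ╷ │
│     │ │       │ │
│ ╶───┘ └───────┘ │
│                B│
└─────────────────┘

Directions: right, right, right, down, right, up, right, right, down, right, up, right, down, down, left, left, down, right, right, down, down, left, left, down, left, left, down, right, right, right, up, right, down, down
First turn direction: down

Solution:

┌───────┬─────┬───┐
│A → → ↓│↱ → ↓│↱ ↓│
│ ┌───┐ ╵ ╶─┐ ╵ ╷ │
│ │   │↳ ↑  │↳ ↑│↓│
│ ╵ ┌─┴─────┼───┘ │
│   │       │↓ ← ↲│
├───┤ ┌───┐ │ ╶───┤
│   │ │   │ │↳ → ↓│
├─╴ │ │ ╷ │ │ ╶─┐ │
│   │ │ │ │ │   │↓│
│ ┌─┘ │ └─┘ ├───┘ │
│ │   │     │↓ ← ↲│
│ ╵ ┌─┤ ┌───┘ ┌───┤
│   │ │ │↓ ← ↲│↱ ↓│
├───┘ │ │ ╶───┘ ╷ │
│     │ │↳ → → ↑│↓│
│ ╶───┘ └───────┘ │
│                B│
└─────────────────┘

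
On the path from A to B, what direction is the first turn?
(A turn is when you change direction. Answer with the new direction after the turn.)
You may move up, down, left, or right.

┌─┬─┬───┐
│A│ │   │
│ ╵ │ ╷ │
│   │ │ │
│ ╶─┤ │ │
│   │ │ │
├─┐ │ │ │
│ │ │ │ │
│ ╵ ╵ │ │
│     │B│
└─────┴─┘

Directions: down, down, right, down, down, right, up, up, up, up, right, down, down, down, down
First turn direction: right

Solution:

┌─┬─┬───┐
│A│ │↱ ↓│
│ ╵ │ ╷ │
│↓  │↑│↓│
│ ╶─┤ │ │
│↳ ↓│↑│↓│
├─┐ │ │ │
│ │↓│↑│↓│
│ ╵ ╵ │ │
│  ↳ ↑│B│
└─────┴─┘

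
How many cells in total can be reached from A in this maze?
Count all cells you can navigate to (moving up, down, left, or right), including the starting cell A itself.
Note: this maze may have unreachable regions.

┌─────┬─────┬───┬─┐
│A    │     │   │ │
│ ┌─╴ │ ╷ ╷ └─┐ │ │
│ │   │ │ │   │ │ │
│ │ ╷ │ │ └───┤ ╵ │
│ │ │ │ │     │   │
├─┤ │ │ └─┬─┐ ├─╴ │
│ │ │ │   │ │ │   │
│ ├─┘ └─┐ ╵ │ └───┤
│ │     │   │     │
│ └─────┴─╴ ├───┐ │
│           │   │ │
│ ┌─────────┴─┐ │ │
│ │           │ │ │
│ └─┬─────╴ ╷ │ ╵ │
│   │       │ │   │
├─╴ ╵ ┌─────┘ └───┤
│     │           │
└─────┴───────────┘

Using BFS/flood-fill to find all reachable cells from A:
Maze size: 9 × 9 = 81 total cells
67 cell(s) are walled off and cannot be reached from A.
Reachable cells: 14

Reachable region (· marks reachable cells):

┌─────┬─────┬───┬─┐
│A · ·│     │   │ │
│ ┌─╴ │ ╷ ╷ └─┐ │ │
│·│· ·│ │ │   │ │ │
│ │ ╷ │ │ └───┤ ╵ │
│·│·│·│ │     │   │
├─┤ │ │ └─┬─┐ ├─╴ │
│ │·│·│   │ │ │   │
│ ├─┘ └─┐ ╵ │ └───┤
│ │· · ·│   │     │
│ └─────┴─╴ ├───┐ │
│           │   │ │
│ ┌─────────┴─┐ │ │
│ │           │ │ │
│ └─┬─────╴ ╷ │ ╵ │
│   │       │ │   │
├─╴ ╵ ┌─────┘ └───┤
│     │           │
└─────┴───────────┘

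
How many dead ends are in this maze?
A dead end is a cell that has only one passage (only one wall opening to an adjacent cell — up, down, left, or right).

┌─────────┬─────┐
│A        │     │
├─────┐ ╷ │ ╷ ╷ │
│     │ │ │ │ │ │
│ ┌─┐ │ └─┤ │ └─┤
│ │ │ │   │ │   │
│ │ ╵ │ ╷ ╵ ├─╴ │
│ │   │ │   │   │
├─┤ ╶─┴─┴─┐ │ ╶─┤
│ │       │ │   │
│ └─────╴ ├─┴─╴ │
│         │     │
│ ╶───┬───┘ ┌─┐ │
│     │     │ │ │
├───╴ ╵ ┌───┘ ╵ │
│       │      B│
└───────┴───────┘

Checking each cell for number of passages:

Dead ends found at positions:
  (0, 0)
  (1, 4)
  (1, 7)
  (2, 1)
  (3, 0)
  (3, 3)
  (4, 0)
  (4, 5)
  (6, 6)
  (7, 0)
  (7, 4)
Total dead ends: 11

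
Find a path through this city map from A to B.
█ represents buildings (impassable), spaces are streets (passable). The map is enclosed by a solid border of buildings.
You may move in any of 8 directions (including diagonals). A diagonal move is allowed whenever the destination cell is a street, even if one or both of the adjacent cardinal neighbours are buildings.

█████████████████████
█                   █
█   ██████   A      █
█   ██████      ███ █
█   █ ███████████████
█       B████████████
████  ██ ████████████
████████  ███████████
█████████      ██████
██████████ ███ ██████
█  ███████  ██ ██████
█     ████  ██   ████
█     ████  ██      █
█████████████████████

Finding the shortest path from A to B:
Movement: 8-directional
Path length: 17 steps
Directions: left → left → left → up-left → left → left → left → left → left → down-left → down → down → down-right → right → right → right → right

Solution:

█████████████████████
█   ↙←←←←←          █
█  ↓██████↖←←A      █
█  ↓██████      ███ █
█  ↘█ ███████████████
█   →→→→B████████████
████  ██ ████████████
████████  ███████████
█████████      ██████
██████████ ███ ██████
█  ███████  ██ ██████
█     ████  ██   ████
█     ████  ██      █
█████████████████████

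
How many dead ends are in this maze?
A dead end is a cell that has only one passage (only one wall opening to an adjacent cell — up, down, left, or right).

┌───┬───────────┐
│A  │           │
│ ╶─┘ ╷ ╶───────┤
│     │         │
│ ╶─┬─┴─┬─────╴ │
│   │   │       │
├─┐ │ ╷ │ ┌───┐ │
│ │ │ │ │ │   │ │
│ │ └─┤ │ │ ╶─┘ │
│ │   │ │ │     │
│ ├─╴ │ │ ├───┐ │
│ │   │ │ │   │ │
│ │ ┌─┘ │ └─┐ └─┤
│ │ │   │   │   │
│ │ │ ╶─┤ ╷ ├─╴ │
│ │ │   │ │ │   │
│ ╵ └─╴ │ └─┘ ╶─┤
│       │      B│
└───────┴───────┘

Checking each cell for number of passages:

Dead ends found at positions:
  (0, 1)
  (0, 7)
  (3, 0)
  (3, 2)
  (3, 6)
  (5, 5)
  (5, 7)
  (7, 5)
  (8, 7)
Total dead ends: 9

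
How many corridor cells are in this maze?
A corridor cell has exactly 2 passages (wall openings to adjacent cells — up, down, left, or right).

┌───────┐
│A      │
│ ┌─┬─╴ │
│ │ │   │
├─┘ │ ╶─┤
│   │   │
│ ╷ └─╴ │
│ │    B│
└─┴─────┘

Counting cells with exactly 2 passages:
Total corridor cells: 12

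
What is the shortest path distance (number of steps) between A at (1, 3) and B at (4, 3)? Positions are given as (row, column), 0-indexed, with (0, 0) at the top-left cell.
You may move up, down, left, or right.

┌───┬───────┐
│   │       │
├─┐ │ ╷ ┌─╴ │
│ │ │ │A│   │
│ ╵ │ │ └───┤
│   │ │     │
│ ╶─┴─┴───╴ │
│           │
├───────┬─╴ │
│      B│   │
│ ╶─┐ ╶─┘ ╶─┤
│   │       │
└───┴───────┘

Finding path from (1, 3) to (4, 3):
Path: (1,3) → (2,3) → (2,4) → (2,5) → (3,5) → (4,5) → (4,4) → (5,4) → (5,3) → (5,2) → (4,2) → (4,3)
Distance: 11 steps

Solution:

┌───┬───────┐
│   │       │
├─┐ │ ╷ ┌─╴ │
│ │ │ │A│   │
│ ╵ │ │ └───┤
│   │ │↳ → ↓│
│ ╶─┴─┴───╴ │
│          ↓│
├───────┬─╴ │
│    ↱ B│↓ ↲│
│ ╶─┐ ╶─┘ ╶─┤
│   │↑ ← ↲  │
└───┴───────┘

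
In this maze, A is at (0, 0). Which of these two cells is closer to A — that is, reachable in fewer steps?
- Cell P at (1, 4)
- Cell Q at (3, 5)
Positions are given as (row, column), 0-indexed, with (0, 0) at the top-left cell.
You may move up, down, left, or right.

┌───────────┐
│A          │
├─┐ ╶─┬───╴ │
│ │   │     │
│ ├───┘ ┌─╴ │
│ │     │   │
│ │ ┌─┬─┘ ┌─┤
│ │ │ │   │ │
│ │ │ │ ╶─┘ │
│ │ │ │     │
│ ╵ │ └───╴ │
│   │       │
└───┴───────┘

Shortest path A → P at (1, 4): 7 steps
Shortest path A → Q at (3, 5): 14 steps

P is closer (7 steps vs 14 steps).

Path to P:

┌───────────┐
│A → → → → ↓│
├─┐ ╶─┬───╴ │
│ │   │  P ↲│
│ ├───┘ ┌─╴ │
│ │     │   │
│ │ ┌─┬─┘ ┌─┤
│ │ │ │   │ │
│ │ │ │ ╶─┘ │
│ │ │ │     │
│ ╵ │ └───╴ │
│   │       │
└───┴───────┘

Path to Q:

┌───────────┐
│A → → → → ↓│
├─┐ ╶─┬───╴ │
│ │   │    ↓│
│ ├───┘ ┌─╴ │
│ │     │↓ ↲│
│ │ ┌─┬─┘ ┌─┤
│ │ │ │↓ ↲│Q│
│ │ │ │ ╶─┘ │
│ │ │ │↳ → ↑│
│ ╵ │ └───╴ │
│   │       │
└───┴───────┘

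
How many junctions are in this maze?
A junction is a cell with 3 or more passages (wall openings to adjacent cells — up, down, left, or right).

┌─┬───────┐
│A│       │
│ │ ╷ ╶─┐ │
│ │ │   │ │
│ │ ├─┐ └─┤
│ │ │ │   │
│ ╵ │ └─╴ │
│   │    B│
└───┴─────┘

Checking each cell for number of passages:

Junctions found (3+ passages):
  (0, 2): 3 passages
Total junctions: 1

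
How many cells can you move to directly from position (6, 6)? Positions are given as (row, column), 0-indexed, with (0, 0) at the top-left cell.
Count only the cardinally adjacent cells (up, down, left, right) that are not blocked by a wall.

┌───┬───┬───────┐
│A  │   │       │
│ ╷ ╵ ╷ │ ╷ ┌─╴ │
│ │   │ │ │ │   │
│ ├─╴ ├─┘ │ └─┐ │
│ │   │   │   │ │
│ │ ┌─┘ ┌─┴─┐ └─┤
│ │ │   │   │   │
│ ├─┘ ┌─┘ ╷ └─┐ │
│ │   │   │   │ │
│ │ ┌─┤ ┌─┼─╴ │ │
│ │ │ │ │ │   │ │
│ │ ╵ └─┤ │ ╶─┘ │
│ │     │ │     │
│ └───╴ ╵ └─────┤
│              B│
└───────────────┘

Checking passable neighbors of (6, 6):
Neighbors: (6, 5), (6, 7)
Count: 2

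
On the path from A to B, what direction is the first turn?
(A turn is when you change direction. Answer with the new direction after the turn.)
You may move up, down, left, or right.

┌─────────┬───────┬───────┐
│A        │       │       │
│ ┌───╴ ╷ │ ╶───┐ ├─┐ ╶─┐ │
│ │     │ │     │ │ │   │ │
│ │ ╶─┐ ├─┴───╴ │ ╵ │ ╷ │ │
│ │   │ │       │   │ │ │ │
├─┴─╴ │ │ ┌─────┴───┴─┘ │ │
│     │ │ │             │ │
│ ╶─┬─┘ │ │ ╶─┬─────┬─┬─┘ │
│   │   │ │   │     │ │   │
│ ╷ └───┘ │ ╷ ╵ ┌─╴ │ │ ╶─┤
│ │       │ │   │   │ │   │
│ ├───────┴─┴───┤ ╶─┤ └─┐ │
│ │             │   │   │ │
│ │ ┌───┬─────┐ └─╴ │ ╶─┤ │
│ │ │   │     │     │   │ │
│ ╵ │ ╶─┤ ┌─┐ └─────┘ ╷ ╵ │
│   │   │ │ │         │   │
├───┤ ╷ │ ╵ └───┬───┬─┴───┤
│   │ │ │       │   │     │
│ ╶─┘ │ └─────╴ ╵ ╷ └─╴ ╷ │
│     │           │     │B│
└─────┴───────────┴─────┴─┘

Directions: right, right, right, down, left, left, down, right, down, left, left, down, down, down, down, down, right, up, up, right, right, right, right, right, right, down, right, right, up, left, up, right, up, left, left, down, left, up, left, up, right, right, right, right, right, right, up, up, left, up, right, right, down, down, down, down, left, down, right, down, down, down, left, up, left, down, left, left, left, left, up, left, left, down, down, right, right, right, down, right, up, right, down, right, right, up, right, down
First turn direction: down

Solution:

┌─────────┬───────┬───────┐
│A → → ↓  │       │  ↱ → ↓│
│ ┌───╴ ╷ │ ╶───┐ ├─┐ ╶─┐ │
│ │↓ ← ↲│ │     │ │ │↑ ↰│↓│
│ │ ╶─┐ ├─┴───╴ │ ╵ │ ╷ │ │
│ │↳ ↓│ │       │   │ │↑│↓│
├─┴─╴ │ │ ┌─────┴───┴─┘ │ │
│↓ ← ↲│ │ │↱ → → → → → ↑│↓│
│ ╶─┬─┘ │ │ ╶─┬─────┬─┬─┘ │
│↓  │   │ │↑ ↰│↓ ← ↰│ │↓ ↲│
│ ╷ └───┘ │ ╷ ╵ ┌─╴ │ │ ╶─┤
│↓│       │ │↑ ↲│↱ ↑│ │↳ ↓│
│ ├───────┴─┴───┤ ╶─┤ └─┐ │
│↓│↱ → → → → → ↓│↑ ↰│   │↓│
│ │ ┌───┬─────┐ └─╴ │ ╶─┤ │
│↓│↑│   │↓ ← ↰│↳ → ↑│↓ ↰│↓│
│ ╵ │ ╶─┤ ┌─┐ └─────┘ ╷ ╵ │
│↳ ↑│   │↓│ │↑ ← ← ← ↲│↑ ↲│
├───┤ ╷ │ ╵ └───┬───┬─┴───┤
│   │ │ │↳ → → ↓│↱ ↓│  ↱ ↓│
│ ╶─┘ │ └─────╴ ╵ ╷ └─╴ ╷ │
│     │        ↳ ↑│↳ → ↑│B│
└─────┴───────────┴─────┴─┘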